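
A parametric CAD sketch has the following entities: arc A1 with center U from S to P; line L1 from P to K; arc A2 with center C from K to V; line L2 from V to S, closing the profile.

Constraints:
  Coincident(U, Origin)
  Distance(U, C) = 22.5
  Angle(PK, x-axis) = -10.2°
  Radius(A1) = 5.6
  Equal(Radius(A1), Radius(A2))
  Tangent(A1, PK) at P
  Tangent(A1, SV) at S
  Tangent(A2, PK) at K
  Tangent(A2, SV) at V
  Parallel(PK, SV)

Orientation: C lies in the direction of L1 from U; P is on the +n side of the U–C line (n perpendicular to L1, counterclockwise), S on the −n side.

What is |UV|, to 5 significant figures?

23.186

The slot axis is L1's direction at -10.2°, so u = (cos -10.2°, sin -10.2°) = (0.98420, -0.17708) and n = (−sin -10.2°, cos -10.2°) = (0.17708, 0.98420). U is at the origin and C lies 22.5 along u from U, so C = 22.5·u = (22.144, -3.9844). Tangency of A1 to both parallel lines with radius 5.6 puts P and S at U ± 5.6·n: P = (0.99167, 5.5115), S = (-0.99167, -5.5115). Equal radii place K and V the same way about C: K = C + 5.6·n = (23.136, 1.5271), V = C − 5.6·n = (21.153, -9.4959). Then |UV| = |V − U| = 23.186.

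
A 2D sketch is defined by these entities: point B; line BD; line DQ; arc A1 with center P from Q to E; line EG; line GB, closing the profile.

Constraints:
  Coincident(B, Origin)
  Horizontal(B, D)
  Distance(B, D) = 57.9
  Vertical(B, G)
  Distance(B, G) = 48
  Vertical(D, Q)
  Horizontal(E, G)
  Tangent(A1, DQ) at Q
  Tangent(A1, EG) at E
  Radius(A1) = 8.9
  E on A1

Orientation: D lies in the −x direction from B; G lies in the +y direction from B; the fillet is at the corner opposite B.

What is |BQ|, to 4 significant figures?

69.87

The virtual corner opposite B is at (-57.90, 48.00). A1 meets DQ tangentially, so PQ is at right angles to DQ and the tangent condition forces PE to be normal to EG, with radius 8.9, so the center P sits 8.9 in from both sides at P = (-49.00, 39.10). That places the tangent points at Q = (-57.90, 39.10) on DQ and E = (-49.00, 48.00) on EG. Then |BQ| = |Q − B| = 69.87.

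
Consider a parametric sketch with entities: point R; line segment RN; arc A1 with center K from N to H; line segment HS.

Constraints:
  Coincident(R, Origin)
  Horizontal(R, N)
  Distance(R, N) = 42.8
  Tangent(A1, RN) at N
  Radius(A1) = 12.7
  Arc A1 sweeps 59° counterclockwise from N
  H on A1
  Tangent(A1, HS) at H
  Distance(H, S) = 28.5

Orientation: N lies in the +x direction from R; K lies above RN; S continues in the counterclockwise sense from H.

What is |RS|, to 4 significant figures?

74.90

R is at the origin; R and N share the same y with |RN| = 42.8 and N on the +x side, so N = (42.80, 0.000). Tangency of A1 to RN means the radius KN is perpendicular to RN, so K = N + (0, 12.7) = (42.80, 12.70). On A1, N sits at bearing -90° from K; a 59° counterclockwise sweep puts H at bearing -31°, so H = K + 12.7·(cos -31°, sin -31°) = (53.69, 6.159). The tangent condition forces KH to be normal to HS, so HS runs along (−sin -31°, cos -31°); with |HS| = 28.5, S = (68.36, 30.59). Then |RS| = |S − R| = 74.90.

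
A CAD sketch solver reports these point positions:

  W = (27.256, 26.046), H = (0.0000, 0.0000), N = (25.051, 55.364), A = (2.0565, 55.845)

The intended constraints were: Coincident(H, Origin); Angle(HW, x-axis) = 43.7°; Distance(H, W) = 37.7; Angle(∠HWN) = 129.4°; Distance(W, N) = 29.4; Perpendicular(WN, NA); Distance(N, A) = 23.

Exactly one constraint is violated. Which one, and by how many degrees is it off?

Perpendicular(WN, NA) — off by 5.50°.

H = (0.00, 0.00) ✓; HW at 43.70° ✓; |HW| = 37.70 ✓; ∠HWN = 129.4° ✓; |WN| = 29.40 ✓; ∠(WN, NA) = 84.50° ✗; |NA| = 23.00 ✓.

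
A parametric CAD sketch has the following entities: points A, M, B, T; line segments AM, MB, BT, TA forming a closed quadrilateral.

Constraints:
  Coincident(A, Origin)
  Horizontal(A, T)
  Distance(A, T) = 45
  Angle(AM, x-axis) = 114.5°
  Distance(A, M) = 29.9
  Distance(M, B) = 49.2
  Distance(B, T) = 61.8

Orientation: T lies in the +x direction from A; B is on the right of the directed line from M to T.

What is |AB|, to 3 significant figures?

25.4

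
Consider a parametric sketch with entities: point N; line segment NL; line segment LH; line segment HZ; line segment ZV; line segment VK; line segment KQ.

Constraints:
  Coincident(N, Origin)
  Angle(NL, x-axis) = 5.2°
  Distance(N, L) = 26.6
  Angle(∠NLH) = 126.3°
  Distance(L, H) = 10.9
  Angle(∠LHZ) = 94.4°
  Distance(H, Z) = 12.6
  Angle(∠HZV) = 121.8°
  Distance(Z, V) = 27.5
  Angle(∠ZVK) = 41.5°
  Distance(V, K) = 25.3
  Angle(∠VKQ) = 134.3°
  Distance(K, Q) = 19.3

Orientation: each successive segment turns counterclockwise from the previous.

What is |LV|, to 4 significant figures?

30.60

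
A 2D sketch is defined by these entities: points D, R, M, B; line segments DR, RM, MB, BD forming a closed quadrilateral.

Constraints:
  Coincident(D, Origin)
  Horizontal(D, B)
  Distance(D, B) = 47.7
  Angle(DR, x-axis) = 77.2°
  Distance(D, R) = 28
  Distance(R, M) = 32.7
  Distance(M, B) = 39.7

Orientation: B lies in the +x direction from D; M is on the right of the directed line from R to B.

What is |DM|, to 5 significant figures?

9.9106

D is at the origin; DB is horizontal with |DB| = 47.7 and B in +x, so B = (47.7, 0). DR runs at 77.2° with |DR| = 28.0, so R = (6.2034, 27.304). M is determined by |RM| = 32.7 and |MB| = 39.7 together: it lies at the intersection of circle(R, 32.7) and circle(B, 39.7). With |RB| = 49.674, the foot of the radical line on RB is 19.736 from R and the perpendicular offset is √(32.7² − 19.736²) = 26.073. Taking the right-of-RB solution: M = (8.3587, -5.3247).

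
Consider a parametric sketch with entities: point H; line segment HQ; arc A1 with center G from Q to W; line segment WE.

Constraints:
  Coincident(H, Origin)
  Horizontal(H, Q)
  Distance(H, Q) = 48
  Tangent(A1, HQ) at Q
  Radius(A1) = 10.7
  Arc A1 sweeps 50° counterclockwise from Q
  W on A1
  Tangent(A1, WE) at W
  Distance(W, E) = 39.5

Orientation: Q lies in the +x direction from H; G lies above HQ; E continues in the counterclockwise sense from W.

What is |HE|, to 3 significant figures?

88.4

H is at the origin; H and Q share the same y with |HQ| = 48.0 and Q on the +x side, so Q = (48.0, 0.00). A1 meets HQ tangentially, so GQ is at right angles to HQ, so G = Q + (0, 10.7) = (48.0, 10.7). On A1, Q sits at bearing -90° from G; a 50° counterclockwise sweep puts W at bearing -40°, so W = G + 10.7·(cos -40°, sin -40°) = (56.2, 3.82). The tangent condition forces GW to be normal to WE, so WE runs along (−sin -40°, cos -40°); with |WE| = 39.5, E = (81.6, 34.1). Then |HE| = |E − H| = 88.4.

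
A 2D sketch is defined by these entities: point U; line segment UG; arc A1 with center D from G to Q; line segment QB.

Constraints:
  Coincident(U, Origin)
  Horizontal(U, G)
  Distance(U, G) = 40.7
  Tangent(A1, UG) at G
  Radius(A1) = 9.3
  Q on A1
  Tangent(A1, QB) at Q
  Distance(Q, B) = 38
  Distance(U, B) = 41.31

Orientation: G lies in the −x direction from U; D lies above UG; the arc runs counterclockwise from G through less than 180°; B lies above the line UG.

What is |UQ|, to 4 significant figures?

32.85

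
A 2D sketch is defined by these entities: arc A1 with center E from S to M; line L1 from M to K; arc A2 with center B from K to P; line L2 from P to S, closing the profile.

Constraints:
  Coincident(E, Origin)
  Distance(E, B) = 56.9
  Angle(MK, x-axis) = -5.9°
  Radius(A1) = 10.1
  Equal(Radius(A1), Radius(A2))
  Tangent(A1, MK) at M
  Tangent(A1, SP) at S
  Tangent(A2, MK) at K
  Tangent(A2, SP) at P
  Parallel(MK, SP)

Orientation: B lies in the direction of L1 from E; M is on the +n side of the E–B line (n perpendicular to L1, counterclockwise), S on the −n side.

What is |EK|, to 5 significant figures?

57.789

Tangency of A1 to both parallel lines with radius 10.1 puts M and S at E ± 10.1·n: M = (1.0382, 10.046), S = (-1.0382, -10.046). Equal radii place K and P the same way about B: K = B + 10.1·n = (57.637, 4.1976), P = B − 10.1·n = (55.560, -15.895). Then |EK| = |K − E| = 57.789.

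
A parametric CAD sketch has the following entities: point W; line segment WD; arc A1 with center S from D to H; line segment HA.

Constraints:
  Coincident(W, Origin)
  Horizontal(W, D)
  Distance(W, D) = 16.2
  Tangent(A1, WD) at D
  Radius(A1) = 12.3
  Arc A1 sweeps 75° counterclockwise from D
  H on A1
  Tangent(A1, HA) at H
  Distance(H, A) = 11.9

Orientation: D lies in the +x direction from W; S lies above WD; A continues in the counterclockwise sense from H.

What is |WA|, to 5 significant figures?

37.361

On A1, D sits at bearing -90° from S; a 75° counterclockwise sweep puts H at bearing -15°, so H = S + 12.3·(cos -15°, sin -15°) = (28.081, 9.1165). Tangency of A1 to HA means the radius SH is perpendicular to HA, so HA runs along (−sin -15°, cos -15°); with |HA| = 11.9, A = (31.161, 20.611). Then |WA| = |A − W| = 37.361.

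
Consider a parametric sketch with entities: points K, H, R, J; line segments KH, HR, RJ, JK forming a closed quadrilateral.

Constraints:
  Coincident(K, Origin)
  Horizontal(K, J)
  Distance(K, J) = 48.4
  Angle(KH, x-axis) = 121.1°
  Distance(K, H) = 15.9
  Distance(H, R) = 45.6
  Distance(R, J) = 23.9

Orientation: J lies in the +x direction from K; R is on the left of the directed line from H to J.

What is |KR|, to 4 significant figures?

42.32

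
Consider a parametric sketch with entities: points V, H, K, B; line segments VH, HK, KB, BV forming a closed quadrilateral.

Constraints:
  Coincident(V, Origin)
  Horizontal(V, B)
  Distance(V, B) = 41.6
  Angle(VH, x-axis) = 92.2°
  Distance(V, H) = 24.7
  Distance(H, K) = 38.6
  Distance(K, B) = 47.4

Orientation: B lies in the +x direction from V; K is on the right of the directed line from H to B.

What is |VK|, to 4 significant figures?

14.31

Checks: |HK| = 38.60 ✓; |KB| = 47.40 ✓.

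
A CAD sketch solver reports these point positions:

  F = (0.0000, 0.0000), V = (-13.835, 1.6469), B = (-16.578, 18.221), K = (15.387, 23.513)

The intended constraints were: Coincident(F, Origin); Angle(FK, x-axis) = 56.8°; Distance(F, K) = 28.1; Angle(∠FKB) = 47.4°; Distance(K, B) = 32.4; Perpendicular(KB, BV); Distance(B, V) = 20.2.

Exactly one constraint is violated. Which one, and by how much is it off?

Distance(B, V) = 20.2 — off by 3.40.

F = (0.00, 0.00) ✓; FK at 56.80° ✓; |FK| = 28.10 ✓; ∠FKB = 47.40° ✓; |KB| = 32.40 ✓; ∠(KB, BV) = 90.00° ✓; |BV| = 16.80 ✗.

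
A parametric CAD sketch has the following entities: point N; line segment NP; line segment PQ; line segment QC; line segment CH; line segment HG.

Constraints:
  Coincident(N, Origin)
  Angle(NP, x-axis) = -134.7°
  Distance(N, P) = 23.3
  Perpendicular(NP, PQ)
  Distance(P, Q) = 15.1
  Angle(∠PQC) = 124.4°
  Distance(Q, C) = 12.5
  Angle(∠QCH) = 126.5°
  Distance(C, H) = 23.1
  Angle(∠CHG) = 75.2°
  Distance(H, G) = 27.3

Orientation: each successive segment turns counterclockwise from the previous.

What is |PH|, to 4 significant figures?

35.30

N is at the origin; NP runs at -134.7° with length 23.3, so P = (-16.39, -16.56). NP ⟂ PQ, so PQ runs at -44.70°; with |PQ| = 15.1, Q = (-5.656, -27.18). ∠PQC = 124.4° gives QC at 10.90° from the x-axis; with |QC| = 12.5, C = (6.618, -24.82). ∠QCH = 126.5° gives CH at 64.40° from the x-axis; with |CH| = 23.1, H = (16.60, -3.987). Then |PH| = |H − P| = 35.30.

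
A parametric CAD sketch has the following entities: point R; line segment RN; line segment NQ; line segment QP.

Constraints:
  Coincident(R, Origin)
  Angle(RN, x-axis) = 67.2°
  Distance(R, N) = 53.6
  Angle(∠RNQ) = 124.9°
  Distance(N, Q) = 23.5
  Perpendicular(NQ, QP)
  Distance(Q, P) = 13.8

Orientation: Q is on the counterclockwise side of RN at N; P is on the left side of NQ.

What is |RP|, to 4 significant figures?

62.00

R is at the origin; RN runs at 67.2° with length 53.6, so N = 53.6·(cos 67.2°, sin 67.2°) = (20.77, 49.41). ∠RNQ = 124.9°, so NQ runs at 67.2° + (180° − 124.9°) = 122.3° from the x-axis; with |NQ| = 23.5, Q = N + 23.5·(cos 122.3°, sin 122.3°) = (8.214, 69.28). NQ ⟂ QP; with |QP| = 13.8 on the left of NQ, P = Q + 13.8·(-0.8453, -0.5344) = (-3.451, 61.90). Then |RP| = |P − R| = 62.00.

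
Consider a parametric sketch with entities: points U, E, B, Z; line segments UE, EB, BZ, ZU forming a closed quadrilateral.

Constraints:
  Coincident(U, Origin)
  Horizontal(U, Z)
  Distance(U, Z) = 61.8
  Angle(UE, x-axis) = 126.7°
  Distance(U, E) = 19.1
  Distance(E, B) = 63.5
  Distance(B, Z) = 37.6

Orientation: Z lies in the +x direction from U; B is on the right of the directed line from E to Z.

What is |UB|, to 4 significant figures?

44.93

U is at the origin; U and Z share the same y with |UZ| = 61.8 and Z in +x, so Z = (61.8, 0). UE runs at 126.7° with |UE| = 19.1, so E = (-11.41, 15.31). B is determined by |EB| = 63.5 and |BZ| = 37.6 together: it lies at the intersection of circle(E, 63.5) and circle(Z, 37.6). With |EZ| = 74.80, the foot of the radical line on EZ is 54.90 from E and the perpendicular offset is √(63.5² − 54.90²) = 31.90. Taking the right-of-EZ solution: B = (35.79, -27.16).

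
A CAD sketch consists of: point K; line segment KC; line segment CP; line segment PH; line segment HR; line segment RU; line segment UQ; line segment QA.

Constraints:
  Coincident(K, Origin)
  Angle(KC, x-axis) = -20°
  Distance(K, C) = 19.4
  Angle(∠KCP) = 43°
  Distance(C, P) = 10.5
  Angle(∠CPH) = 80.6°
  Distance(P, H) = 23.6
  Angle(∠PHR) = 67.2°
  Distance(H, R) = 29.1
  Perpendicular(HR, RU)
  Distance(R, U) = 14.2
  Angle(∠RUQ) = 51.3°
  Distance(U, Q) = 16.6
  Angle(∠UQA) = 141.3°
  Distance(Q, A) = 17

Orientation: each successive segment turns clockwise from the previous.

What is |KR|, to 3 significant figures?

32.6

∠CPH = 80.6° gives PH at 104° from the x-axis; with |PH| = 23.6, H = (3.02, 12.2). ∠PHR = 67.2° gives HR at -9.20° from the x-axis; with |HR| = 29.1, R = (31.7, 7.55). Then |KR| = |R − K| = 32.6.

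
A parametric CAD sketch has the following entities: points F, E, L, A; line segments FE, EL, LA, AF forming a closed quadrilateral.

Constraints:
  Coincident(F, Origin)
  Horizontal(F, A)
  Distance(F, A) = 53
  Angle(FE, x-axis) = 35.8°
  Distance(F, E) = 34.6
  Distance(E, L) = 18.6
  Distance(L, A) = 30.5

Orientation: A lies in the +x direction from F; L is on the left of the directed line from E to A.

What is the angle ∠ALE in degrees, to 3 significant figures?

77.5°

Checks: |EL| = 18.60 ✓; |LA| = 30.50 ✓.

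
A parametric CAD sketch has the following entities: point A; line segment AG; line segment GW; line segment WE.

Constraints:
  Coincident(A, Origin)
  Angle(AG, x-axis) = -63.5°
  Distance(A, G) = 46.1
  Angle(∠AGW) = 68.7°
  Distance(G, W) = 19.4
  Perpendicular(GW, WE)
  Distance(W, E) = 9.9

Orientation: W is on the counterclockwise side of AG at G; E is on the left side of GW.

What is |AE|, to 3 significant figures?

33.2

A is at the origin; AG runs at -63.5° with length 46.1, so G = 46.1·(cos -63.5°, sin -63.5°) = (20.6, -41.3). ∠AGW = 68.7°, so GW runs at -63.5° + (180° − 68.7°) = 47.8° from the x-axis; with |GW| = 19.4, W = G + 19.4·(cos 47.8°, sin 47.8°) = (33.6, -26.9). GW ⟂ WE; with |WE| = 9.9 on the left of GW, E = W + 9.9·(-0.741, 0.672) = (26.3, -20.2). Then |AE| = |E − A| = 33.2.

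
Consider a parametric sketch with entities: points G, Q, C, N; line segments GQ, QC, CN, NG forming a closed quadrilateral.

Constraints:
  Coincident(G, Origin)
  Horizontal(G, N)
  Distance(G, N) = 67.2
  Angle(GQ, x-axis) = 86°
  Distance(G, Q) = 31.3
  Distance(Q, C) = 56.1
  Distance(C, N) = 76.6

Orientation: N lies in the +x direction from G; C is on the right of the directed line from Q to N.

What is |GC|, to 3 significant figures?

25.0

Checks: G = (0.00, 0.00) ✓; |QC| = 56.10 ✓; |CN| = 76.60 ✓.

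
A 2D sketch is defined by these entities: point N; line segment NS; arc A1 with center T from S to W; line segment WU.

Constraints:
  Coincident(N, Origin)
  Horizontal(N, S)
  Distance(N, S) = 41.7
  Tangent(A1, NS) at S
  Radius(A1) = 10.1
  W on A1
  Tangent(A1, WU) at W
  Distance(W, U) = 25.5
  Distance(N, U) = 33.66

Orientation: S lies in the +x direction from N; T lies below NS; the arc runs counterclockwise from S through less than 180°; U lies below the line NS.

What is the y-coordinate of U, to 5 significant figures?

-27.001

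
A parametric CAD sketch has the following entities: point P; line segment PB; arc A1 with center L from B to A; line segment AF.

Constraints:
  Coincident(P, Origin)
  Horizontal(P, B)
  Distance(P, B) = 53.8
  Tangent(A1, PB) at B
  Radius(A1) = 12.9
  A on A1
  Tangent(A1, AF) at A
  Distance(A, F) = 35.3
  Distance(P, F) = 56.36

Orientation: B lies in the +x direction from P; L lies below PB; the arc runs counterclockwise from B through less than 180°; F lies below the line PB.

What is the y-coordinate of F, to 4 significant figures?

-44.89

Checks: ∠(LB, BP) = 90.00° ✓; |LB| = 12.90 ✓; |LA| = 12.90 ✓; ∠(LA, AF) = 90.00° ✓; |AF| = 35.30 ✓; |PF| = 56.36 ✓.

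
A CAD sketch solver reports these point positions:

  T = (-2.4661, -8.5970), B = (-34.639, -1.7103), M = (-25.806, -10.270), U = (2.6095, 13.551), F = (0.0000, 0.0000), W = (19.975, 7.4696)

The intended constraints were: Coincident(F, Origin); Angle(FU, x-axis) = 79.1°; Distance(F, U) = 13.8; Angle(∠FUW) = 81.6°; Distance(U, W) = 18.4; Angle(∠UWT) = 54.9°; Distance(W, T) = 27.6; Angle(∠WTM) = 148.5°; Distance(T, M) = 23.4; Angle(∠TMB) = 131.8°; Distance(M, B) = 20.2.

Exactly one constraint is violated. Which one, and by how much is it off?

Distance(M, B) = 20.2 — off by 7.90.

F = (0.00, 0.00) ✓; FU at 79.10° ✓; |FU| = 13.80 ✓; ∠FUW = 81.60° ✓; |UW| = 18.40 ✓; ∠UWT = 54.90° ✓; |WT| = 27.60 ✓; ∠WTM = 148.5° ✓; |TM| = 23.40 ✓; ∠TMB = 131.8° ✓; |MB| = 12.30 ✗.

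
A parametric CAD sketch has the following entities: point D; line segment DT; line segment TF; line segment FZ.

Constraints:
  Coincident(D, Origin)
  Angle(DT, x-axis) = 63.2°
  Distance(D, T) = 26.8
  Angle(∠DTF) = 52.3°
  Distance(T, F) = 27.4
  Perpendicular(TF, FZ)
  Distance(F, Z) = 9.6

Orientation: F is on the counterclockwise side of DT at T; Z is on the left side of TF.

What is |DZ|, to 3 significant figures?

16.0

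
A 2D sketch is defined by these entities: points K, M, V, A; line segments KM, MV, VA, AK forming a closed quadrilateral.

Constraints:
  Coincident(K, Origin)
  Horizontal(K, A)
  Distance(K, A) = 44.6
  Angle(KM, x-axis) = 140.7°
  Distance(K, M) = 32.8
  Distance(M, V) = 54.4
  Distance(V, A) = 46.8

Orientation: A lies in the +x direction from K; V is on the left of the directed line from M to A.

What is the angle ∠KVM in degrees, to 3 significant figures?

36.5°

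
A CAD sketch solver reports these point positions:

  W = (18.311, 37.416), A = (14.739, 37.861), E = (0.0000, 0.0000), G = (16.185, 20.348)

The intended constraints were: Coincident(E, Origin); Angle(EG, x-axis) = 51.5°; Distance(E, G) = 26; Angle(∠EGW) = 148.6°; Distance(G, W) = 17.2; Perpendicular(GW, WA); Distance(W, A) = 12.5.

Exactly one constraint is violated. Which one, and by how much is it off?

Distance(W, A) = 12.5 — off by 8.90.

E = (0.00, 0.00) ✓; EG at 51.50° ✓; |EG| = 26.00 ✓; ∠EGW = 148.6° ✓; |GW| = 17.20 ✓; ∠(GW, WA) = 90.00° ✓; |WA| = 3.600 ✗.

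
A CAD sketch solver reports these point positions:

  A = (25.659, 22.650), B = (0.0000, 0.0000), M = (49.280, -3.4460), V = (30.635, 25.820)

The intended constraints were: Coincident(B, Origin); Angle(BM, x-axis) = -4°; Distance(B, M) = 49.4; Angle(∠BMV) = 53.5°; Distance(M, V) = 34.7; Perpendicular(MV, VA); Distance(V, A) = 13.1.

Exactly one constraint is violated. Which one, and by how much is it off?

Distance(V, A) = 13.1 — off by 7.20.

B = (0.00, 0.00) ✓; BM at -4.000° ✓; |BM| = 49.40 ✓; ∠BMV = 53.50° ✓; |MV| = 34.70 ✓; ∠(MV, VA) = 90.00° ✓; |VA| = 5.900 ✗.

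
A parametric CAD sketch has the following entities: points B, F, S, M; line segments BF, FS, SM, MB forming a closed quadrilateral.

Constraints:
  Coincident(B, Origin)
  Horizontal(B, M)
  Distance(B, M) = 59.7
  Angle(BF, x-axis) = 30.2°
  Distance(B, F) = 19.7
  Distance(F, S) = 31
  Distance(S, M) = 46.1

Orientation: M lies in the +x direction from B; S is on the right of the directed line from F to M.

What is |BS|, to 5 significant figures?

28.143

Checks: |FS| = 31.00 ✓; |SM| = 46.10 ✓.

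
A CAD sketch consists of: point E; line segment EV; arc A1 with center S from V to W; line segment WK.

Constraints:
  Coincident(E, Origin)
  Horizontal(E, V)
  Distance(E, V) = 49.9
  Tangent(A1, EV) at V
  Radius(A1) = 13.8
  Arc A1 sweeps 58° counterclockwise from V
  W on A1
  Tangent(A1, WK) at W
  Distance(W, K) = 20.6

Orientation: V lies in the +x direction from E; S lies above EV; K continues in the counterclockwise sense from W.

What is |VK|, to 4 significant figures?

32.95

E is at the origin; EV is horizontal with |EV| = 49.9 and V on the +x side, so V = (49.90, 0.000). A1 meets EV tangentially, so SV is at right angles to EV, so S = V + (0, 13.8) = (49.90, 13.80). On A1, V sits at bearing -90° from S; a 58° counterclockwise sweep puts W at bearing -32°, so W = S + 13.8·(cos -32°, sin -32°) = (61.60, 6.487). A1 meets WK tangentially, so SW is at right angles to WK, so WK runs along (−sin -32°, cos -32°); with |WK| = 20.6, K = (72.52, 23.96). Then |VK| = |K − V| = 32.95.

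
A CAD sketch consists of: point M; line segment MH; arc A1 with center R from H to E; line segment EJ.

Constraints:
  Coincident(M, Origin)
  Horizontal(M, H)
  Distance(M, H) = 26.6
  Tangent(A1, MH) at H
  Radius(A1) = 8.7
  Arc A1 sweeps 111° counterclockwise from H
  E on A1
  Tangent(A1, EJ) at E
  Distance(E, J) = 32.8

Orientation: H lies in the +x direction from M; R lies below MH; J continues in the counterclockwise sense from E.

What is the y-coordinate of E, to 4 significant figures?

-11.82

Tangency of A1 to MH means the radius RH is perpendicular to MH, so R = H + (0, -8.7) = (26.60, -8.700). On A1, H sits at bearing 90° from R; a 111° counterclockwise sweep puts E at bearing 201°, so E = R + 8.7·(cos 201°, sin 201°) = (18.48, -11.82). So E.y = -11.82.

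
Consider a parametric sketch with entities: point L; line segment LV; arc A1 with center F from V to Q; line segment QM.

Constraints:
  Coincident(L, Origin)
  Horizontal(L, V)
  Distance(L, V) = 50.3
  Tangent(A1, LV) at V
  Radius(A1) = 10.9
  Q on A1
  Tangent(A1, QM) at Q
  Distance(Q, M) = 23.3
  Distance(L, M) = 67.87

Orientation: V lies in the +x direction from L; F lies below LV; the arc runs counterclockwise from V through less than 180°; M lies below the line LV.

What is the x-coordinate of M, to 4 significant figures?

57.85

L is at the origin; L and V share the same y with |LV| = 50.3 and V on the +x side, so V = (50.30, 0.000). A1 meets LV tangentially, so FV is at right angles to LV, so F = V + (0, -10.9) = (50.30, -10.90). Since FQ ⟂ QM (tangency), |FM| = √(10.9² + 23.3²) = 25.72 regardless of where Q sits on A1. So M lies on both circle(L, 67.87) and circle(F, 25.72); the below-LV intersection is M = (57.85, -35.49). Q is the foot of the tangent from M: Q = (42.22, -18.21).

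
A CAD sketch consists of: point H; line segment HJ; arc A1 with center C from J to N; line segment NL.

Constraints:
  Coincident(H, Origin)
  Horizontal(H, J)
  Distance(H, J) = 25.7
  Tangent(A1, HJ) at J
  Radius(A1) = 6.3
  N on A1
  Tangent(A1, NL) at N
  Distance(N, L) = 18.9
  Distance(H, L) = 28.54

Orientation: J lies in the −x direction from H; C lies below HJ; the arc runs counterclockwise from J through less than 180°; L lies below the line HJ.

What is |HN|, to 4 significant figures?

31.88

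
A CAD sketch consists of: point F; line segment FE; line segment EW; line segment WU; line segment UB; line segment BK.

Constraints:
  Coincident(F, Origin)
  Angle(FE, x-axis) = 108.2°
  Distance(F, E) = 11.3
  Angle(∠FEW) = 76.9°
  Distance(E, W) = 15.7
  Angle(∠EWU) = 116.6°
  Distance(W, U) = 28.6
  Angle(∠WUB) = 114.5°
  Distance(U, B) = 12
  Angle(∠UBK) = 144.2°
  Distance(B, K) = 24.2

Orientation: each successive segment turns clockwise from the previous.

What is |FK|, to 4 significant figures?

30.69

F is at the origin; FE runs at 108.2° with length 11.3, so E = (-3.529, 10.73). ∠FEW = 76.9° gives EW at 5.100° from the x-axis; with |EW| = 15.7, W = (12.11, 12.13). ∠EWU = 116.6° gives WU at -58.30° from the x-axis; with |WU| = 28.6, U = (27.14, -12.20). ∠WUB = 114.5° gives UB at -123.8° from the x-axis; with |UB| = 12.0, B = (20.46, -22.17). ∠UBK = 144.2° gives BK at -159.6° from the x-axis; with |BK| = 24.2, K = (-2.221, -30.61). Then |FK| = |K − F| = 30.69.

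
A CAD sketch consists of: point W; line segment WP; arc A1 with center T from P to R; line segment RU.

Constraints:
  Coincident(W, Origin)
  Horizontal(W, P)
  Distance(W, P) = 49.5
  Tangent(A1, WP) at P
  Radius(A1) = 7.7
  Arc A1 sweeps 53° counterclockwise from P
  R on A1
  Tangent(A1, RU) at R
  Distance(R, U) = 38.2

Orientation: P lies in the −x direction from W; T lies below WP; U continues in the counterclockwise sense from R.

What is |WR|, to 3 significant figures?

55.7

Since A1 is tangent to WP there, TP ⟂ WP, so T = P + (0, -7.7) = (-49.5, -7.70). On A1, P sits at bearing 90° from T; a 53° counterclockwise sweep puts R at bearing 143°, so R = T + 7.7·(cos 143°, sin 143°) = (-55.6, -3.07). Then |WR| = |R − W| = 55.7.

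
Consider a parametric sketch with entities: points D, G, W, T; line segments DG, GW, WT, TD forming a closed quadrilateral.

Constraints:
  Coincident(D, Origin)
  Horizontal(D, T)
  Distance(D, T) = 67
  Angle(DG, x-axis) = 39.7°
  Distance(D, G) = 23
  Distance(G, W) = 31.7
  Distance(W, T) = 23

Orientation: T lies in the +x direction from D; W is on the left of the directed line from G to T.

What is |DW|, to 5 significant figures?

51.566

D is at the origin; DT is horizontal with |DT| = 67.0 and T in +x, so T = (67.0, 0). DG runs at 39.7° with |DG| = 23.0, so G = (17.696, 14.692). W is determined by |GW| = 31.7 and |WT| = 23.0 together: it lies at the intersection of circle(G, 31.7) and circle(T, 23.0). With |GT| = 51.446, the foot of the radical line on GT is 30.348 from G and the perpendicular offset is √(31.7² − 30.348²) = 9.1584. Taking the left-of-GT solution: W = (49.396, 14.802).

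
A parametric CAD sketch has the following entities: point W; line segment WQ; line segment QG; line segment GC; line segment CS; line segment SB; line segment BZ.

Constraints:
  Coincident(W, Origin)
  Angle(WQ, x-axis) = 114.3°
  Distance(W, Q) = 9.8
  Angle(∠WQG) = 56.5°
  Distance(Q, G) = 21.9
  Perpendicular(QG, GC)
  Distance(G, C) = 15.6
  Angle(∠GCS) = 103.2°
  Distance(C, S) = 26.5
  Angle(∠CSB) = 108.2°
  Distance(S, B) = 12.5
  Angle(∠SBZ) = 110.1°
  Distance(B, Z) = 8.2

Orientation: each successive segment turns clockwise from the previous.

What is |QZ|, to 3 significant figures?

7.00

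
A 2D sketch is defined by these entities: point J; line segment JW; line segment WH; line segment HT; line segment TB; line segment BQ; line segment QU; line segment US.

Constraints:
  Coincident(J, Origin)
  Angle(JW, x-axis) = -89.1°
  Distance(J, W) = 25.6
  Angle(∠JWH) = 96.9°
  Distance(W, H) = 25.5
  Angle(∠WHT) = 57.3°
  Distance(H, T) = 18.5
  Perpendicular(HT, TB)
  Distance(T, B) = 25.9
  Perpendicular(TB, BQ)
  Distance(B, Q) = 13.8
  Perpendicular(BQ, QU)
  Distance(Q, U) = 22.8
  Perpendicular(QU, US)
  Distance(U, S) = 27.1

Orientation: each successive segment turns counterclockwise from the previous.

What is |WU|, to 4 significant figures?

20.48

J is at the origin; JW runs at -89.1° with length 25.6, so W = (0.4021, -25.60). ∠JWH = 96.9° gives WH at -6.000° from the x-axis; with |WH| = 25.5, H = (25.76, -28.26). ∠WHT = 57.3° gives HT at 116.7° from the x-axis; with |HT| = 18.5, T = (17.45, -11.73). The perpendicularity gives TB at right angles to HT, so TB runs at -153.3°; with |TB| = 25.9, B = (-5.688, -23.37). TB is perpendicular to BQ, so BQ runs at -63.30°; with |BQ| = 13.8, Q = (0.5123, -35.70). BQ is perpendicular to QU, so QU runs at 26.70°; with |QU| = 22.8, U = (20.88, -25.46). Then |WU| = |U − W| = 20.48.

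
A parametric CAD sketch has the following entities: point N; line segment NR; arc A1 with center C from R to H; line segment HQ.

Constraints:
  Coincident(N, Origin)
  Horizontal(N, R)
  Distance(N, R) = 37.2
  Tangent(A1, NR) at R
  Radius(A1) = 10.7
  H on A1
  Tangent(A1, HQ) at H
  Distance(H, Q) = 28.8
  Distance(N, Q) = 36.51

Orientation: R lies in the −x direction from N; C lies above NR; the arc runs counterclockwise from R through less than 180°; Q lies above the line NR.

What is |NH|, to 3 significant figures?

28.1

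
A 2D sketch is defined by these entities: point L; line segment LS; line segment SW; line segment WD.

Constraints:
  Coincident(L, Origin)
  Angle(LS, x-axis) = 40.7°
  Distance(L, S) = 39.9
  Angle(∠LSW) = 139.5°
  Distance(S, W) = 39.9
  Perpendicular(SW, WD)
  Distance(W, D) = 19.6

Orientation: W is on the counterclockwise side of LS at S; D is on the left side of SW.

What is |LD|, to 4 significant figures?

70.52

L is at the origin; LS runs at 40.7° with length 39.9, so S = 39.9·(cos 40.7°, sin 40.7°) = (30.25, 26.02). ∠LSW = 139.5°, so SW runs at 40.7° + (180° − 139.5°) = 81.20° from the x-axis; with |SW| = 39.9, W = S + 39.9·(cos 81.20°, sin 81.20°) = (36.35, 65.45). The perpendicularity gives WD at right angles to SW; with |WD| = 19.6 on the left of SW, D = W + 19.6·(-0.9882, 0.1530) = (16.98, 68.45). Then |LD| = |D − L| = 70.52.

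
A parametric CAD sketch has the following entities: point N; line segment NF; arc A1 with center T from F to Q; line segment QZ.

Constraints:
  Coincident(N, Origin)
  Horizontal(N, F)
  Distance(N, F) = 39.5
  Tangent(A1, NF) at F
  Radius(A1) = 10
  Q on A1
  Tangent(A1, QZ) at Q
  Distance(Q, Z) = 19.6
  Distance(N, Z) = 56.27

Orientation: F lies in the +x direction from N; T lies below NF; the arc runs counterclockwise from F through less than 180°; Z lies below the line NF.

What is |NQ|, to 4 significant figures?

37.08

N is at the origin; NF is horizontal with |NF| = 39.5 and F on the +x side, so F = (39.50, 0.000). Tangency of A1 to NF means the radius TF is perpendicular to NF, so T = F + (0, -10) = (39.50, -10.00). Since TQ ⟂ QZ (tangency), |TZ| = √(10.0² + 19.6²) = 22.00 regardless of where Q sits on A1. So Z lies on both circle(N, 56.27) and circle(T, 22.00); the below-NF intersection is Z = (47.22, -30.61). Q is the foot of the tangent from Z: Q = (32.75, -17.38).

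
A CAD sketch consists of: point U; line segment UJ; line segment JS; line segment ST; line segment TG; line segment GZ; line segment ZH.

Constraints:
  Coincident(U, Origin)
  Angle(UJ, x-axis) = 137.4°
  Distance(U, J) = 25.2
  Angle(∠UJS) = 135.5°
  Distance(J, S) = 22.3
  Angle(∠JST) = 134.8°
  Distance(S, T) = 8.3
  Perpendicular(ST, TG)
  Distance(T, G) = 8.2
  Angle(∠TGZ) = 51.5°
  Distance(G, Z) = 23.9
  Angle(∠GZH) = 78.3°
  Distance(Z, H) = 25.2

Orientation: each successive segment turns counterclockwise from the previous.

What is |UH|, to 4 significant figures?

68.48

U is at the origin; UJ runs at 137.4° with length 25.2, so J = (-18.55, 17.06). ∠UJS = 135.5° gives JS at -178.1° from the x-axis; with |JS| = 22.3, S = (-40.84, 16.32). ∠JST = 134.8° gives ST at -132.9° from the x-axis; with |ST| = 8.3, T = (-46.49, 10.24). ST ⟂ TG, so TG runs at -42.90°; with |TG| = 8.2, G = (-40.48, 4.656). ∠TGZ = 51.5° gives GZ at 85.60° from the x-axis; with |GZ| = 23.9, Z = (-38.65, 28.49). ∠GZH = 78.3° gives ZH at -172.7° from the x-axis; with |ZH| = 25.2, H = (-63.64, 25.28). Then |UH| = |H − U| = 68.48.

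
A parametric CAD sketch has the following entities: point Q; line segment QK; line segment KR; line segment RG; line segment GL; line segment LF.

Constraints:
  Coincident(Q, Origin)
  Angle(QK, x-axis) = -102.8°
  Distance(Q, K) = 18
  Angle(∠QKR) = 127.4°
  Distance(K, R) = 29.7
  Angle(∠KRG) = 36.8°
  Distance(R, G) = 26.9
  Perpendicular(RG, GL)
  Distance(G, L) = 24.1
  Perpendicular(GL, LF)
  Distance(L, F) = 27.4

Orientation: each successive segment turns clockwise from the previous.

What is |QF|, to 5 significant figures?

43.086

Q is at the origin; QK runs at -102.8° with length 18.0, so K = (-3.9879, -17.553). ∠QKR = 127.4° gives KR at -155.40° from the x-axis; with |KR| = 29.7, R = (-30.992, -29.916). ∠KRG = 36.8° gives RG at 61.400° from the x-axis; with |RG| = 26.9, G = (-18.115, -6.2985). RG ⟂ GL, so GL runs at -28.600°; with |GL| = 24.1, L = (3.0440, -17.835). GL ⟂ LF, so LF runs at -118.60°; with |LF| = 27.4, F = (-10.072, -41.892). Then |QF| = |F − Q| = 43.086.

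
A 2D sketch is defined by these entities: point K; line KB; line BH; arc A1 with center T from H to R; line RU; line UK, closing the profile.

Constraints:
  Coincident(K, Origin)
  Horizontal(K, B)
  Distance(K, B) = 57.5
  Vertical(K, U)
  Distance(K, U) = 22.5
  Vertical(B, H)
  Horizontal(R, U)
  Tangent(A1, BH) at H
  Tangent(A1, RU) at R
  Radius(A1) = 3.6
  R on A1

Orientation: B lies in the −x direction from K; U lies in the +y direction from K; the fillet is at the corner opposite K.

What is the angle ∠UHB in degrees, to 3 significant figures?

93.6°

K is at the origin; K and B share the same y with |KB| = 57.5 and B on the −x side, so B = (-57.5, 0.00). K and U share the same x with |KU| = 22.5 and U on the +y side, so U = (0.00, 22.5). The virtual corner opposite K is at (-57.5, 22.5). Since A1 is tangent to BH there, TH ⟂ BH and the tangent condition forces TR to be normal to RU, with radius 3.6, so the center T sits 3.6 in from both sides at T = (-53.9, 18.9). That places the tangent points at H = (-57.5, 18.9) on BH and R = (-53.9, 22.5) on RU. Then cos ∠UHB = HU·HB / (|HU||HB|), giving 93.6°.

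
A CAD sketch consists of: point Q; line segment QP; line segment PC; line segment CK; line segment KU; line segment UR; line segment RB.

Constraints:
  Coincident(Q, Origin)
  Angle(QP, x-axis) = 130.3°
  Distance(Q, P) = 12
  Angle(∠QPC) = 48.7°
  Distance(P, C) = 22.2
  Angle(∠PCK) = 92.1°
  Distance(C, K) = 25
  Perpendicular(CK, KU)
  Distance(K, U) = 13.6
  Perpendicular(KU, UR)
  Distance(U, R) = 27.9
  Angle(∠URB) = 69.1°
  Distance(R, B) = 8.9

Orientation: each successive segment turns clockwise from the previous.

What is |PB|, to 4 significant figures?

16.93

Q is at the origin; QP runs at 130.3° with length 12.0, so P = (-7.761, 9.152). ∠QPC = 48.7° gives PC at -1.000° from the x-axis; with |PC| = 22.2, C = (14.44, 8.765). ∠PCK = 92.1° gives CK at -88.90° from the x-axis; with |CK| = 25.0, K = (14.92, -16.23). The perpendicularity gives KU at right angles to CK, so KU runs at -178.9°; with |KU| = 13.6, U = (1.318, -16.49). The perpendicularity gives UR at right angles to KU, so UR runs at 91.10°; with |UR| = 27.9, R = (0.7820, 11.40). ∠URB = 69.1° gives RB at -19.80° from the x-axis; with |RB| = 8.9, B = (9.156, 8.388). Then |PB| = |B − P| = 16.93.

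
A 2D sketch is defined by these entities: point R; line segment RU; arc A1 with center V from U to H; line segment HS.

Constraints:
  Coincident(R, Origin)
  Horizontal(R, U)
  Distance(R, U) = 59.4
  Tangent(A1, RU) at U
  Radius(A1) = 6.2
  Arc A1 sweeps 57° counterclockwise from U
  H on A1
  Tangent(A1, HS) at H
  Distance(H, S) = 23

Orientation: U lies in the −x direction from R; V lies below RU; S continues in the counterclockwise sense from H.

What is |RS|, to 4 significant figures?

80.23

R is at the origin; R and U share the same y with |RU| = 59.4 and U on the −x side, so U = (-59.40, 0.000). Tangency of A1 to RU means the radius VU is perpendicular to RU, so V = U + (0, -6.2) = (-59.40, -6.200). On A1, U sits at bearing 90° from V; a 57° counterclockwise sweep puts H at bearing 147°, so H = V + 6.2·(cos 147°, sin 147°) = (-64.60, -2.823). Since A1 is tangent to HS there, VH ⟂ HS, so HS runs along (−sin 147°, cos 147°); with |HS| = 23.0, S = (-77.13, -22.11). Then |RS| = |S − R| = 80.23.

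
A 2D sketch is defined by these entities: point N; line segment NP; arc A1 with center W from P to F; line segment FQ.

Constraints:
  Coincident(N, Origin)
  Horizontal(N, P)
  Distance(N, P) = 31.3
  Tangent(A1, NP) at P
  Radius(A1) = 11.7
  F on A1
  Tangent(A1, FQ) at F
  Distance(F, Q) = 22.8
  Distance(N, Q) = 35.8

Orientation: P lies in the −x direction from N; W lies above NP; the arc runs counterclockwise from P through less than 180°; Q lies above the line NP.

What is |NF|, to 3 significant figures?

22.0

Checks: |WF| = 11.70 ✓; ∠(WF, FQ) = 90.00° ✓; |FQ| = 22.80 ✓; |NQ| = 35.80 ✓.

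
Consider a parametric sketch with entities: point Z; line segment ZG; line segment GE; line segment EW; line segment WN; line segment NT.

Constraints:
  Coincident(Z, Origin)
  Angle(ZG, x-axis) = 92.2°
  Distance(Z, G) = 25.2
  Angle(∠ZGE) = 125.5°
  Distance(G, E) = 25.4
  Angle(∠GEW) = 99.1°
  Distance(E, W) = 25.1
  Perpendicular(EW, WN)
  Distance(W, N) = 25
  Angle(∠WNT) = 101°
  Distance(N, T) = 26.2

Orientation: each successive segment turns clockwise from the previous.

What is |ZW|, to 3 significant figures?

44.2

Z is at the origin; ZG runs at 92.2° with length 25.2, so G = (-0.967, 25.2). ∠ZGE = 125.5° gives GE at 37.7° from the x-axis; with |GE| = 25.4, E = (19.1, 40.7). ∠GEW = 99.1° gives EW at -43.2° from the x-axis; with |EW| = 25.1, W = (37.4, 23.5). Then |ZW| = |W − Z| = 44.2.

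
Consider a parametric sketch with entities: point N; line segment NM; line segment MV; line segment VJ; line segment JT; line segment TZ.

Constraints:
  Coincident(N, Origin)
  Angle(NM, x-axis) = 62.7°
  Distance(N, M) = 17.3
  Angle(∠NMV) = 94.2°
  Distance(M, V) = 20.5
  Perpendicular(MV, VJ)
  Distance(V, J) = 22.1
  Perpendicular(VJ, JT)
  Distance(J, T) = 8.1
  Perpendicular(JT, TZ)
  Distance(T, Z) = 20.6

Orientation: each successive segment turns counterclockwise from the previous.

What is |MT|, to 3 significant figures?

25.3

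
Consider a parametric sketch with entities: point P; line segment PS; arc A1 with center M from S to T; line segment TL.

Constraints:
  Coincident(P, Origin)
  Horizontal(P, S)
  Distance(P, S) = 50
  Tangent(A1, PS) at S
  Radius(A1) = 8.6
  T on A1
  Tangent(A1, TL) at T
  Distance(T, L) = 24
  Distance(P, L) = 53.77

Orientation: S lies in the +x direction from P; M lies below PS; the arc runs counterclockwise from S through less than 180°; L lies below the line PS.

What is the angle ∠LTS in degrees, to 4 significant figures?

133.7°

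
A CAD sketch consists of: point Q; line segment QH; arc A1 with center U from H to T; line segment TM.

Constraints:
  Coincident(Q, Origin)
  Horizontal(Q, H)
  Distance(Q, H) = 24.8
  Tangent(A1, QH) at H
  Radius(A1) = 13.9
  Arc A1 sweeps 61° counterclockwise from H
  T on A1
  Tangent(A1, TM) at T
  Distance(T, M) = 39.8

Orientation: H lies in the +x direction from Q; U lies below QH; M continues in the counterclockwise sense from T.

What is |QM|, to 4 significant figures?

42.49

On A1, H sits at bearing 90° from U; a 61° counterclockwise sweep puts T at bearing 151°, so T = U + 13.9·(cos 151°, sin 151°) = (12.64, -7.161). A1 meets TM tangentially, so UT is at right angles to TM, so TM runs along (−sin 151°, cos 151°); with |TM| = 39.8, M = (-6.653, -41.97). Then |QM| = |M − Q| = 42.49.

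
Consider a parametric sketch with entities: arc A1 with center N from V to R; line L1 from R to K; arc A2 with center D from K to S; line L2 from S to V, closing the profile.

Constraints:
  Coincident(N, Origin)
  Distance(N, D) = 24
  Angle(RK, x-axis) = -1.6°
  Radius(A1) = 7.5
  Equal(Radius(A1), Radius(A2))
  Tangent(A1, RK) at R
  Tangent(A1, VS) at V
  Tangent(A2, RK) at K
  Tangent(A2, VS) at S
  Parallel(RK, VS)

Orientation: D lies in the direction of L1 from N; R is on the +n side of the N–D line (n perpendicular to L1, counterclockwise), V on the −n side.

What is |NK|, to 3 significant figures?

25.1

Tangency of A1 to both parallel lines with radius 7.5 puts R and V at N ± 7.5·n: R = (0.209, 7.50), V = (-0.209, -7.50). Equal radii place K and S the same way about D: K = D + 7.5·n = (24.2, 6.83), S = D − 7.5·n = (23.8, -8.17). Then |NK| = |K − N| = 25.1.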